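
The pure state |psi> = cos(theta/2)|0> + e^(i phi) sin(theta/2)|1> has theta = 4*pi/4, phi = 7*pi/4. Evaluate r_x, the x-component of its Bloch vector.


theta = 3.1416, phi = 5.4978
r_x = sin(theta)*cos(phi) = 0.0000 * 0.7071
r_x = 0.0000

0.0000


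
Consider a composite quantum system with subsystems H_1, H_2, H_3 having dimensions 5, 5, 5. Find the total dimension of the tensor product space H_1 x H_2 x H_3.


dim(H_1 x H_2 x H_3) = 5 * 5 * 5
= 25 * 5
= 125

125


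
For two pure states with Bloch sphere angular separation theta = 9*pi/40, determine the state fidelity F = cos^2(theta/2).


For states separated by angle theta on Bloch sphere:
F = cos^2(theta/2)
theta = 9*pi/40 = 0.7069
theta/2 = 0.3534
cos(theta/2) = 0.9382
F = 0.8802

0.8802


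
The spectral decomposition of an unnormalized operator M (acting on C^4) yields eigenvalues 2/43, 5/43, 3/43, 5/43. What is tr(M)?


tr(M) = sum of eigenvalues
= 2/43 + 5/43 + 3/43 + 5/43
= 15/43
= 0.3488

0.3488


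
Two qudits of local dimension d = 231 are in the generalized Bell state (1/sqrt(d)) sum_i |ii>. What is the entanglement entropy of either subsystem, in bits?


For a maximally entangled state in d x d:
S = log2(d) = log2(231)
= 7.8517

7.8517


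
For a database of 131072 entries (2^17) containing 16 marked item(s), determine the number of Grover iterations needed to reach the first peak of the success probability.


After j Grover iterations the success probability is P(j) = sin^2((2j+1)*theta), where sin(theta) = sqrt(k/N).
N = 2^17 = 131072, k = 16
sin(theta) = sqrt(k/N) = 0.01104854346
theta = arcsin(sqrt(k/N)) = 0.01104876825 rad
P(j) reaches its first maximum when (2j+1)*theta is as close as possible to pi/2, i.e. j = round(pi/(4*theta) - 1/2).
pi/(4*theta) - 1/2 = 70.5847
(For comparison, the common estimate pi/4 * sqrt(N/k) = 71.0861; the exact maximiser is used here.)
Optimal iterations = 71

71


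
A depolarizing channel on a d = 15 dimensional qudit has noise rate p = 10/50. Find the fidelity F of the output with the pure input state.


F = (1-p) + p/d
= (1 - 0.2000) + 0.2000/15
= 0.8000 + 0.0133
= 0.8133

0.8133


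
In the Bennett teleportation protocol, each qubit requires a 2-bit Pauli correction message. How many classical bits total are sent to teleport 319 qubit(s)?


Quantum teleportation requires 2 classical bits per qubit teleported.
319 qubit(s) -> 2 * 319 = 638 classical bits

638


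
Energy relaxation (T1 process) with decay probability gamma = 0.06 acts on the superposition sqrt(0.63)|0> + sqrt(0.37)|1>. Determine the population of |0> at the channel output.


For amplitude damping with parameter gamma on state sqrt(a)|0> + sqrt(b)|1>:
alpha^2 = 0.63, beta^2 = 0.37
P(|0>) = alpha^2 + gamma * beta^2
= 0.63 + 0.06 * 0.37
= 0.63 + 0.0222
= 0.6522

0.6522


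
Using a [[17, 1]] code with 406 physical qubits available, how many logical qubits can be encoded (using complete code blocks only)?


Each code block uses 17 physical qubits for 1 logical qubit(s).
Number of complete blocks = floor(406 / 17) = 23
Logical qubits = 23 * 1
= 23

23


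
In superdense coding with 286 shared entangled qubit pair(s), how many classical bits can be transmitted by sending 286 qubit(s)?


Superdense coding allows 2 classical bits per shared entangled pair.
286 pair(s) -> 2 * 286 = 572 classical bits

572


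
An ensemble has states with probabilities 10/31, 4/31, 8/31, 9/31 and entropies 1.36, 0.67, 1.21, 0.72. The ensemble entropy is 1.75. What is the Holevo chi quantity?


chi = S(rho) - sum_i p_i * S(rho_i)
Weighted entropy = 10/31 * 1.36 + 4/31 * 0.67 + 8/31 * 1.21 + 9/31 * 0.72
= 1.0465
chi = 1.75 - 1.0465
= 0.7035

0.7035


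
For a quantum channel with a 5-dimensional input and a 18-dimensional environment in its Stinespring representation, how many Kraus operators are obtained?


Tracing out the environment in an orthonormal basis {|i>_E} gives Kraus operators K_i = <i|_E U |0>_E.
Number of Kraus operators = dim(H_env) = d_env
= 18

18


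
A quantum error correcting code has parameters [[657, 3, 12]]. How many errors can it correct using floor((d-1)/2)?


Code parameters: [[657, 3, 12]], distance d = 12.
Number of correctable errors = floor((d-1)/2)
= floor((12 - 1)/2)
= floor(11/2)
= 5

5


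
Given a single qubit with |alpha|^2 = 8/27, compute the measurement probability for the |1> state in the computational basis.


|alpha|^2 = 8/27 = 0.2963
|beta|^2 = 1 - 8/27 = 19/27 = 0.7037
P(|1>) = |beta|^2 = 0.7037

0.7037


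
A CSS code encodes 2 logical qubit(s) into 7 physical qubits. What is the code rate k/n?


Code rate R = k/n
= 2/7
= 0.2857

0.2857


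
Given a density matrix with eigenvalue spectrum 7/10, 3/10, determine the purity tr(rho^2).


tr(rho^2) = sum of eigenvalues squared
= (7/10)^2 + (3/10)^2
= (49 + 9) / 100
= 58/100
= 0.5800

0.5800


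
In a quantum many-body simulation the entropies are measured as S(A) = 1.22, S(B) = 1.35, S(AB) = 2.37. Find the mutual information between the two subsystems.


I(A:B) = S(A) + S(B) - S(AB)
= 1.22 + 1.35 - 2.37
= 0.2000

0.2000


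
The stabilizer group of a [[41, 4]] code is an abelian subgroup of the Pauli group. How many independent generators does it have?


For an [[n,k]] stabilizer code:
Number of stabilizer generators = n - k
= 41 - 4
= 37

37


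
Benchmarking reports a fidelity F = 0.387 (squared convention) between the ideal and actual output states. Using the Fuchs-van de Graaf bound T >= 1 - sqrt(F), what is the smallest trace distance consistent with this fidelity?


Fuchs-van de Graaf (squared-fidelity convention): 1 - sqrt(F) <= T <= sqrt(1 - F).
Lower bound: T >= 1 - sqrt(F)
sqrt(F) = sqrt(0.387) = 0.6221
T >= 1 - 0.6221
T >= 0.3779

0.3779


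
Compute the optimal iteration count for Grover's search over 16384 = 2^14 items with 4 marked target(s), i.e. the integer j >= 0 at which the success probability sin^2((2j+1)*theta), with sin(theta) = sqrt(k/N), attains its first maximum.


After j Grover iterations the success probability is P(j) = sin^2((2j+1)*theta), where sin(theta) = sqrt(k/N).
N = 2^14 = 16384, k = 4
sin(theta) = sqrt(k/N) = 0.015625
theta = arcsin(sqrt(k/N)) = 0.01562563585 rad
P(j) reaches its first maximum when (2j+1)*theta is as close as possible to pi/2, i.e. j = round(pi/(4*theta) - 1/2).
pi/(4*theta) - 1/2 = 49.7634
(For comparison, the common estimate pi/4 * sqrt(N/k) = 50.2655; the exact maximiser is used here.)
Optimal iterations = 50

50


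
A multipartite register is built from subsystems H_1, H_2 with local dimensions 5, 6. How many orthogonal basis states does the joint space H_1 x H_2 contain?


dim(H_1 x H_2) = 5 * 6
= 30

30


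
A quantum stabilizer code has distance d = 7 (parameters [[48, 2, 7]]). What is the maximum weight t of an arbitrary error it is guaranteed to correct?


Code parameters: [[48, 2, 7]], distance d = 7.
Number of correctable errors = floor((d-1)/2)
= floor((7 - 1)/2)
= floor(6/2)
= 3

3


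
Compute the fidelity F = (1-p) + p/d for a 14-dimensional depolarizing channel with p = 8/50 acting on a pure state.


F = (1-p) + p/d
= (1 - 0.1600) + 0.1600/14
= 0.8400 + 0.0114
= 0.8514

0.8514


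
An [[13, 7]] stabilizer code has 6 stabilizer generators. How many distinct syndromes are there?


Each stabilizer generator gives a binary (+1 or -1) measurement outcome.
With 6 independent generators:
Total syndromes = 2^6
= 64

64


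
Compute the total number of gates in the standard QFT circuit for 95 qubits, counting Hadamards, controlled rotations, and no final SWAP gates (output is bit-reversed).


Hadamard gates: 95
Controlled rotations: n*(n-1)/2 = 95*94/2 = 4465
SWAP gates: 0 (omitted)
Total = 95 + 4465
= 4560

4560


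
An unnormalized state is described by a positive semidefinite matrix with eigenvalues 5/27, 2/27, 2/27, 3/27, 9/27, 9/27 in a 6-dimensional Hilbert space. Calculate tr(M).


tr(M) = sum of eigenvalues
= 5/27 + 2/27 + 2/27 + 3/27 + 9/27 + 9/27
= 30/27
= 1.1111

1.1111


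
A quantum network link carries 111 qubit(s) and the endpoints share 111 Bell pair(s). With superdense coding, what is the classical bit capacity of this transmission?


Superdense coding allows 2 classical bits per shared entangled pair.
111 pair(s) -> 2 * 111 = 222 classical bits

222


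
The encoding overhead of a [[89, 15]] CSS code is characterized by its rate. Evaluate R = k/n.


Code rate R = k/n
= 15/89
= 0.1685

0.1685


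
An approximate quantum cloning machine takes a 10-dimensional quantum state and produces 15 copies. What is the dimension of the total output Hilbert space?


Output space = H^(tensor 15) where dim(H) = 10
dim = 10^15
= 100 (after 2 factors)
= 1000 (after 3 factors)
= 10000 (after 4 factors)
= 100000 (after 5 factors)
= 1000000 (after 6 factors)
= 10000000 (after 7 factors)
= 100000000 (after 8 factors)
= 1000000000 (after 9 factors)
= 10000000000 (after 10 factors)
= 100000000000 (after 11 factors)
= 1000000000000 (after 12 factors)
= 10000000000000 (after 13 factors)
= 100000000000000 (after 14 factors)
= 1000000000000000 (after 15 factors)
= 1000000000000000

1000000000000000


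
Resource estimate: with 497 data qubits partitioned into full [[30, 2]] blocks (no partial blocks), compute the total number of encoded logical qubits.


Each code block uses 30 physical qubits for 2 logical qubit(s).
Number of complete blocks = floor(497 / 30) = 16
Logical qubits = 16 * 2
= 32

32


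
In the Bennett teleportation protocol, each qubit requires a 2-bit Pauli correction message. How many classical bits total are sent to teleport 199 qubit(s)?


Quantum teleportation requires 2 classical bits per qubit teleported.
199 qubit(s) -> 2 * 199 = 398 classical bits

398


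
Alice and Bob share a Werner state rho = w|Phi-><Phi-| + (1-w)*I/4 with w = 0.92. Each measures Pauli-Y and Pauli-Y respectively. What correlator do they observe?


|Phi-> = (|00> - |11>)/sqrt(2)
For the pure Bell state, <Y_A Y_B> = +1 (Bell-state Pauli correlator).
The maximally-mixed part I/4 has tr(I/4 * P tensor P) = 0 for any traceless Pauli P.
So <Y_A Y_B>_rho = w * (+1) + (1 - w) * 0
= 0.92 * (+1)
= 0.9200

0.9200


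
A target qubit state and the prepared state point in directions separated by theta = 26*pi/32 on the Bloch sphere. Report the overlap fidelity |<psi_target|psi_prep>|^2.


For states separated by angle theta on Bloch sphere:
F = cos^2(theta/2)
theta = 26*pi/32 = 2.5525
theta/2 = 1.2763
cos(theta/2) = 0.2903
F = 0.0843

0.0843


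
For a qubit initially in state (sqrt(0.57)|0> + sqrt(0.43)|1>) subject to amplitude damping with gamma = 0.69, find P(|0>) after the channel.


For amplitude damping with parameter gamma on state sqrt(a)|0> + sqrt(b)|1>:
alpha^2 = 0.57, beta^2 = 0.43
P(|0>) = alpha^2 + gamma * beta^2
= 0.57 + 0.69 * 0.43
= 0.57 + 0.2967
= 0.8667

0.8667


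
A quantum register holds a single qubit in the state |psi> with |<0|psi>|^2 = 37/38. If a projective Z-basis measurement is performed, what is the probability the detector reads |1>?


|alpha|^2 = 37/38 = 0.9737
|beta|^2 = 1 - 37/38 = 1/38 = 0.0263
P(|1>) = |beta|^2 = 0.0263

0.0263


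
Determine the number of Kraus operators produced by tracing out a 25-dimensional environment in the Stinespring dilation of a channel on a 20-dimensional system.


Tracing out the environment in an orthonormal basis {|i>_E} gives Kraus operators K_i = <i|_E U |0>_E.
Number of Kraus operators = dim(H_env) = d_env
= 25

25


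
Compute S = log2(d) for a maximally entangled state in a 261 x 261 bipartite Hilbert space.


For a maximally entangled state in d x d:
S = log2(d) = log2(261)
= 8.0279

8.0279


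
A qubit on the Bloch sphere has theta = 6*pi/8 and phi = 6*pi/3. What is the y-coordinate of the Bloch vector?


theta = 2.3562, phi = 6.2832
r_y = sin(theta)*sin(phi) = 0.7071 * 0.0000
r_y = 0.0000

0.0000


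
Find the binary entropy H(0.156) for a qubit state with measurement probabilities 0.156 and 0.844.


S = -p*log2(p) - (1-p)*log2(1-p)
p = 0.1560, 1-p = 0.8440
= -0.1560 * log2(0.1560) - 0.8440 * log2(0.8440)
= -(-0.4181) - (-0.2065)
= 0.6247

0.6247


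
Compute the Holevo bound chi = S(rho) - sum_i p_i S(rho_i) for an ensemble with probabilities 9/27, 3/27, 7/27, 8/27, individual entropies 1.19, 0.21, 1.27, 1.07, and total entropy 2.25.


chi = S(rho) - sum_i p_i * S(rho_i)
Weighted entropy = 9/27 * 1.19 + 3/27 * 0.21 + 7/27 * 1.27 + 8/27 * 1.07
= 1.0663
chi = 2.25 - 1.0663
= 1.1837

1.1837


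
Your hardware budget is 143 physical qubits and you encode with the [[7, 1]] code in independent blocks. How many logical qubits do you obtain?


Each code block uses 7 physical qubits for 1 logical qubit(s).
Number of complete blocks = floor(143 / 7) = 20
Logical qubits = 20 * 1
= 20

20


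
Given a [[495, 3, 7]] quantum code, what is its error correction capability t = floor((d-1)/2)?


Code parameters: [[495, 3, 7]], distance d = 7.
Number of correctable errors = floor((d-1)/2)
= floor((7 - 1)/2)
= floor(6/2)
= 3

3


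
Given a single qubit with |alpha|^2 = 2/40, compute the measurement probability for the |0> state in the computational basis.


|alpha|^2 = 2/40 = 0.0500
|beta|^2 = 1 - 2/40 = 38/40 = 0.9500
P(|0>) = |alpha|^2 = 0.0500

0.0500


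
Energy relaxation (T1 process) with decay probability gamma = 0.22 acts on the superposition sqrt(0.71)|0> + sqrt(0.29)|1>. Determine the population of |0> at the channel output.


For amplitude damping with parameter gamma on state sqrt(a)|0> + sqrt(b)|1>:
alpha^2 = 0.71, beta^2 = 0.29
P(|0>) = alpha^2 + gamma * beta^2
= 0.71 + 0.22 * 0.29
= 0.71 + 0.0638
= 0.7738

0.7738


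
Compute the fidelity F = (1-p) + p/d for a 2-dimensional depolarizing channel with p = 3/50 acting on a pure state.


F = (1-p) + p/d
= (1 - 0.0600) + 0.0600/2
= 0.9400 + 0.0300
= 0.9700

0.9700


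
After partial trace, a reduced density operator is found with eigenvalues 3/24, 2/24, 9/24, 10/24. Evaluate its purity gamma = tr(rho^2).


tr(rho^2) = sum of eigenvalues squared
= (3/24)^2 + (2/24)^2 + (9/24)^2 + (10/24)^2
= (9 + 4 + 81 + 100) / 576
= 194/576
= 0.3368

0.3368


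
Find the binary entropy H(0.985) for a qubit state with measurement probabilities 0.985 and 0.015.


S = -p*log2(p) - (1-p)*log2(1-p)
p = 0.9850, 1-p = 0.0150
= -0.9850 * log2(0.9850) - 0.0150 * log2(0.0150)
= -(-0.0215) - (-0.0909)
= 0.1124

0.1124


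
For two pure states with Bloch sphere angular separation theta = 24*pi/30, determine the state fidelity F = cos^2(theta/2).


For states separated by angle theta on Bloch sphere:
F = cos^2(theta/2)
theta = 24*pi/30 = 2.5133
theta/2 = 1.2566
cos(theta/2) = 0.3090
F = 0.0955

0.0955


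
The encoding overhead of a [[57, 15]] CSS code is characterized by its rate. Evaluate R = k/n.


Code rate R = k/n
= 15/57
= 0.2632

0.2632


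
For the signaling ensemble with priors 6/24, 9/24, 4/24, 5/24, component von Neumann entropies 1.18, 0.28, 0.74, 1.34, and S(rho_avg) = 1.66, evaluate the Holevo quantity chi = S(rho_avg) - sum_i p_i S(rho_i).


chi = S(rho) - sum_i p_i * S(rho_i)
Weighted entropy = 6/24 * 1.18 + 9/24 * 0.28 + 4/24 * 0.74 + 5/24 * 1.34
= 0.8025
chi = 1.66 - 0.8025
= 0.8575

0.8575


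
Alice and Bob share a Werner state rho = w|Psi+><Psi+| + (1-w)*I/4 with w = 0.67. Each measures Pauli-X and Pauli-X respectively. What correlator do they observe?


|Psi+> = (|01> + |10>)/sqrt(2)
For the pure Bell state, <X_A X_B> = +1 (Bell-state Pauli correlator).
The maximally-mixed part I/4 has tr(I/4 * P tensor P) = 0 for any traceless Pauli P.
So <X_A X_B>_rho = w * (+1) + (1 - w) * 0
= 0.67 * (+1)
= 0.6700

0.6700


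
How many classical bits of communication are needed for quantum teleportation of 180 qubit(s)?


Quantum teleportation requires 2 classical bits per qubit teleported.
180 qubit(s) -> 2 * 180 = 360 classical bits

360


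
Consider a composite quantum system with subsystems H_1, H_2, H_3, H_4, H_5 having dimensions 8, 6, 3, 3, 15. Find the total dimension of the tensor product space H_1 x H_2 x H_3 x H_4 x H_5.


dim(H_1 x H_2 x H_3 x H_4 x H_5) = 8 * 6 * 3 * 3 * 15
= 48 * 3 * 3 * 15
= 144 * 3 * 15
= 432 * 15
= 6480

6480


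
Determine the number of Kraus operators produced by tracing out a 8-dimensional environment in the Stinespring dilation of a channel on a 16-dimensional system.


Tracing out the environment in an orthonormal basis {|i>_E} gives Kraus operators K_i = <i|_E U |0>_E.
Number of Kraus operators = dim(H_env) = d_env
= 8

8


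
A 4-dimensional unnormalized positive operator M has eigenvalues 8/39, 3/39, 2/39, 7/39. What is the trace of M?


tr(M) = sum of eigenvalues
= 8/39 + 3/39 + 2/39 + 7/39
= 20/39
= 0.5128

0.5128


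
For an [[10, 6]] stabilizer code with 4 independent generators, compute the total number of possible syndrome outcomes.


Each stabilizer generator gives a binary (+1 or -1) measurement outcome.
With 4 independent generators:
Total syndromes = 2^4
= 16

16


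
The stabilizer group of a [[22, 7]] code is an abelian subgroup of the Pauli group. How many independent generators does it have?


For an [[n,k]] stabilizer code:
Number of stabilizer generators = n - k
= 22 - 7
= 15

15


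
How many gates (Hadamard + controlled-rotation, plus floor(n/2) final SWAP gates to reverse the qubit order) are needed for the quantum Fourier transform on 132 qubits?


Hadamard gates: 132
Controlled rotations: n*(n-1)/2 = 132*131/2 = 8646
SWAP gates: floor(n/2) = floor(132/2) = 66
Total = 132 + 8646 + 66
= 8844

8844


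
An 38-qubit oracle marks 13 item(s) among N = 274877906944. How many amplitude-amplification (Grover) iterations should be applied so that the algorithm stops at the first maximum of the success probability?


After j Grover iterations the success probability is P(j) = sin^2((2j+1)*theta), where sin(theta) = sqrt(k/N).
N = 2^38 = 274877906944, k = 13
sin(theta) = sqrt(k/N) = 6.877043296e-06
theta = arcsin(sqrt(k/N)) = 6.877043296e-06 rad
P(j) reaches its first maximum when (2j+1)*theta is as close as possible to pi/2, i.e. j = round(pi/(4*theta) - 1/2).
pi/(4*theta) - 1/2 = 114205.2901
(For comparison, the common estimate pi/4 * sqrt(N/k) = 114205.7901; the exact maximiser is used here.)
Optimal iterations = 114205

114205


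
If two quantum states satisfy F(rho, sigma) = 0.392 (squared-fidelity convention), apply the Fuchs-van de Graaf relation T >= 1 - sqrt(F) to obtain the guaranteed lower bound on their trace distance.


Fuchs-van de Graaf (squared-fidelity convention): 1 - sqrt(F) <= T <= sqrt(1 - F).
Lower bound: T >= 1 - sqrt(F)
sqrt(F) = sqrt(0.392) = 0.6261
T >= 1 - 0.6261
T >= 0.3739

0.3739


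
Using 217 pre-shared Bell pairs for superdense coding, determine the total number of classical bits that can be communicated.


Superdense coding allows 2 classical bits per shared entangled pair.
217 pair(s) -> 2 * 217 = 434 classical bits

434


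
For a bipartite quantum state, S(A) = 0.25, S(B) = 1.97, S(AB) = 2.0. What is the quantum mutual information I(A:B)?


I(A:B) = S(A) + S(B) - S(AB)
= 0.25 + 1.97 - 2.0
= 0.2200

0.2200


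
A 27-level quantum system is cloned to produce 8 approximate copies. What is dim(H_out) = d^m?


Output space = H^(tensor 8) where dim(H) = 27
dim = 27^8
= 729 (after 2 factors)
= 19683 (after 3 factors)
= 531441 (after 4 factors)
= 14348907 (after 5 factors)
= 387420489 (after 6 factors)
= 10460353203 (after 7 factors)
= 282429536481 (after 8 factors)
= 282429536481

282429536481


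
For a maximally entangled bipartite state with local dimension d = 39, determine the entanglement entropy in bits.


For a maximally entangled state in d x d:
S = log2(d) = log2(39)
= 5.2854

5.2854


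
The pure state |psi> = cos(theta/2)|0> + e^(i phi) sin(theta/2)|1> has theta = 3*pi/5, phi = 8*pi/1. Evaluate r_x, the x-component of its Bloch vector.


theta = 1.8850, phi = 25.1327
r_x = sin(theta)*cos(phi) = 0.9511 * 1.0000
r_x = 0.9511

0.9511


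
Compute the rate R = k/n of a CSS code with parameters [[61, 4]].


Code rate R = k/n
= 4/61
= 0.0656

0.0656


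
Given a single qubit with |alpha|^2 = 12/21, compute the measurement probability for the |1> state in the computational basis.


|alpha|^2 = 12/21 = 0.5714
|beta|^2 = 1 - 12/21 = 9/21 = 0.4286
P(|1>) = |beta|^2 = 0.4286

0.4286


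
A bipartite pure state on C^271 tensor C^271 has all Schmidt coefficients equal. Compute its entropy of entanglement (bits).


For a maximally entangled state in d x d:
S = log2(d) = log2(271)
= 8.0821

8.0821


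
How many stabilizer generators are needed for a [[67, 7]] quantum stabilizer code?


For an [[n,k]] stabilizer code:
Number of stabilizer generators = n - k
= 67 - 7
= 60

60


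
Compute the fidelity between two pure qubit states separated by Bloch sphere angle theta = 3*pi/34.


For states separated by angle theta on Bloch sphere:
F = cos^2(theta/2)
theta = 3*pi/34 = 0.2772
theta/2 = 0.1386
cos(theta/2) = 0.9904
F = 0.9809

0.9809


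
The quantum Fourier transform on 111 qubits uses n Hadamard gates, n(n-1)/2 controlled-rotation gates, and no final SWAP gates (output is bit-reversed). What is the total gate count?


Hadamard gates: 111
Controlled rotations: n*(n-1)/2 = 111*110/2 = 6105
SWAP gates: 0 (omitted)
Total = 111 + 6105
= 6216

6216


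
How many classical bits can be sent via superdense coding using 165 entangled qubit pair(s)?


Superdense coding allows 2 classical bits per shared entangled pair.
165 pair(s) -> 2 * 165 = 330 classical bits

330


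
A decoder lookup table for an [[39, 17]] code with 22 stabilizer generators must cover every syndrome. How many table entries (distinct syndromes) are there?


Each stabilizer generator gives a binary (+1 or -1) measurement outcome.
With 22 independent generators:
Total syndromes = 2^22
= 4194304

4194304


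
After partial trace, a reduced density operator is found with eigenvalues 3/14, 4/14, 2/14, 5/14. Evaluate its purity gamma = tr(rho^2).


tr(rho^2) = sum of eigenvalues squared
= (3/14)^2 + (4/14)^2 + (2/14)^2 + (5/14)^2
= (9 + 16 + 4 + 25) / 196
= 54/196
= 0.2755

0.2755


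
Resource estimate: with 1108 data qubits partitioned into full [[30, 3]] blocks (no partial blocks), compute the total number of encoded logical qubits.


Each code block uses 30 physical qubits for 3 logical qubit(s).
Number of complete blocks = floor(1108 / 30) = 36
Logical qubits = 36 * 3
= 108

108


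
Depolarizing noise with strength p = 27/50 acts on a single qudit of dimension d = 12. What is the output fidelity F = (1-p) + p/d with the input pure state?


F = (1-p) + p/d
= (1 - 0.5400) + 0.5400/12
= 0.4600 + 0.0450
= 0.5050

0.5050


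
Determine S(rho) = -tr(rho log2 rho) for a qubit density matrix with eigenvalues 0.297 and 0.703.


S = -p*log2(p) - (1-p)*log2(1-p)
p = 0.2970, 1-p = 0.7030
= -0.2970 * log2(0.2970) - 0.7030 * log2(0.7030)
= -(-0.5202) - (-0.3574)
= 0.8776

0.8776


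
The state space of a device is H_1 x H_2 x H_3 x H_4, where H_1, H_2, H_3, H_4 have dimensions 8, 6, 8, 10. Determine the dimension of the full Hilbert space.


dim(H_1 x H_2 x H_3 x H_4) = 8 * 6 * 8 * 10
= 48 * 8 * 10
= 384 * 10
= 3840

3840


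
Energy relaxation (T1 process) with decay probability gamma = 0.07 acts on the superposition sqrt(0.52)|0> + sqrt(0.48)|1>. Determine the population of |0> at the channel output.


For amplitude damping with parameter gamma on state sqrt(a)|0> + sqrt(b)|1>:
alpha^2 = 0.52, beta^2 = 0.48
P(|0>) = alpha^2 + gamma * beta^2
= 0.52 + 0.07 * 0.48
= 0.52 + 0.0336
= 0.5536

0.5536


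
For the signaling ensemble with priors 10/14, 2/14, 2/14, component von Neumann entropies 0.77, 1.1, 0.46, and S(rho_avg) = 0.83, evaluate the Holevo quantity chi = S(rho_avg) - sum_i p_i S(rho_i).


chi = S(rho) - sum_i p_i * S(rho_i)
Weighted entropy = 10/14 * 0.77 + 2/14 * 1.1 + 2/14 * 0.46
= 0.7729
chi = 0.83 - 0.7729
= 0.0571

0.0571


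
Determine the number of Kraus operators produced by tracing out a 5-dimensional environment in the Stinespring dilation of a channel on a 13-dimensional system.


Tracing out the environment in an orthonormal basis {|i>_E} gives Kraus operators K_i = <i|_E U |0>_E.
Number of Kraus operators = dim(H_env) = d_env
= 5

5


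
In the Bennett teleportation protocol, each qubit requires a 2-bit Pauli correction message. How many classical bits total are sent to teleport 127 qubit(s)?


Quantum teleportation requires 2 classical bits per qubit teleported.
127 qubit(s) -> 2 * 127 = 254 classical bits

254


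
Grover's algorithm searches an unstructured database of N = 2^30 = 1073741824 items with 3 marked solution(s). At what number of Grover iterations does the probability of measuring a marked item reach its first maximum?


After j Grover iterations the success probability is P(j) = sin^2((2j+1)*theta), where sin(theta) = sqrt(k/N).
N = 2^30 = 1073741824, k = 3
sin(theta) = sqrt(k/N) = 5.285799584e-05
theta = arcsin(sqrt(k/N)) = 5.285799586e-05 rad
P(j) reaches its first maximum when (2j+1)*theta is as close as possible to pi/2, i.e. j = round(pi/(4*theta) - 1/2).
pi/(4*theta) - 1/2 = 14858.1444
(For comparison, the common estimate pi/4 * sqrt(N/k) = 14858.6444; the exact maximiser is used here.)
Optimal iterations = 14858

14858


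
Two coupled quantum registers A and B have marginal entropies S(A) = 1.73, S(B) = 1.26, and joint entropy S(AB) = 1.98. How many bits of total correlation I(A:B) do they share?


I(A:B) = S(A) + S(B) - S(AB)
= 1.73 + 1.26 - 1.98
= 1.0100

1.0100


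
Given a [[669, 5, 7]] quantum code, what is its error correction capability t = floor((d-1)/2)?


Code parameters: [[669, 5, 7]], distance d = 7.
Number of correctable errors = floor((d-1)/2)
= floor((7 - 1)/2)
= floor(6/2)
= 3

3


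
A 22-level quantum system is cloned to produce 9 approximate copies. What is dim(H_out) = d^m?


Output space = H^(tensor 9) where dim(H) = 22
dim = 22^9
= 484 (after 2 factors)
= 10648 (after 3 factors)
= 234256 (after 4 factors)
= 5153632 (after 5 factors)
= 113379904 (after 6 factors)
= 2494357888 (after 7 factors)
= 54875873536 (after 8 factors)
= 1207269217792 (after 9 factors)
= 1207269217792

1207269217792


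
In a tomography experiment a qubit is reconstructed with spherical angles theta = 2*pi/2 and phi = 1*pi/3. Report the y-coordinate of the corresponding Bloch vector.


theta = 3.1416, phi = 1.0472
r_y = sin(theta)*sin(phi) = 0.0000 * 0.8660
r_y = 0.0000

0.0000


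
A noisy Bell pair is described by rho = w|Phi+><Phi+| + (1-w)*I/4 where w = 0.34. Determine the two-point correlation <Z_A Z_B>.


|Phi+> = (|00> + |11>)/sqrt(2)
For the pure Bell state, <Z_A Z_B> = +1 (Bell-state Pauli correlator).
The maximally-mixed part I/4 has tr(I/4 * P tensor P) = 0 for any traceless Pauli P.
So <Z_A Z_B>_rho = w * (+1) + (1 - w) * 0
= 0.34 * (+1)
= 0.3400

0.3400


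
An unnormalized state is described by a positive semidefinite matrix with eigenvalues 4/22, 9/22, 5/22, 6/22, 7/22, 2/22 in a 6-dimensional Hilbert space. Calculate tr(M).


tr(M) = sum of eigenvalues
= 4/22 + 9/22 + 5/22 + 6/22 + 7/22 + 2/22
= 33/22
= 1.5000

1.5000


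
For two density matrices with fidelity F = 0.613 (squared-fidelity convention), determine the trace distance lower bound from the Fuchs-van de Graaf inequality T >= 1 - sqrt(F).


Fuchs-van de Graaf (squared-fidelity convention): 1 - sqrt(F) <= T <= sqrt(1 - F).
Lower bound: T >= 1 - sqrt(F)
sqrt(F) = sqrt(0.613) = 0.7829
T >= 1 - 0.7829
T >= 0.2171

0.2171


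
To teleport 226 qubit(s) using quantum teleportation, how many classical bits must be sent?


Quantum teleportation requires 2 classical bits per qubit teleported.
226 qubit(s) -> 2 * 226 = 452 classical bits

452


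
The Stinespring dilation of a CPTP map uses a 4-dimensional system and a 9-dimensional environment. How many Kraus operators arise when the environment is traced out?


Tracing out the environment in an orthonormal basis {|i>_E} gives Kraus operators K_i = <i|_E U |0>_E.
Number of Kraus operators = dim(H_env) = d_env
= 9

9


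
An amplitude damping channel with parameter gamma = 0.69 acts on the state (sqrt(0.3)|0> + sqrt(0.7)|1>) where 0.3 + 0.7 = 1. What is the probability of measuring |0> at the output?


For amplitude damping with parameter gamma on state sqrt(a)|0> + sqrt(b)|1>:
alpha^2 = 0.3, beta^2 = 0.7
P(|0>) = alpha^2 + gamma * beta^2
= 0.3 + 0.69 * 0.7
= 0.3 + 0.4830
= 0.7830

0.7830


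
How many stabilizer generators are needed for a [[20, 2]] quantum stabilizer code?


For an [[n,k]] stabilizer code:
Number of stabilizer generators = n - k
= 20 - 2
= 18

18


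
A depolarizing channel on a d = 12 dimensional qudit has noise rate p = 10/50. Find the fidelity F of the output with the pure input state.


F = (1-p) + p/d
= (1 - 0.2000) + 0.2000/12
= 0.8000 + 0.0167
= 0.8167

0.8167


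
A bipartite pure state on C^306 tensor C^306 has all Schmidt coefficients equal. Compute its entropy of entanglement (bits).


For a maximally entangled state in d x d:
S = log2(d) = log2(306)
= 8.2574

8.2574


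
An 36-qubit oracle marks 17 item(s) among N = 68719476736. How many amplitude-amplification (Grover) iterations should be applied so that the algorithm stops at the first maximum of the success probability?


After j Grover iterations the success probability is P(j) = sin^2((2j+1)*theta), where sin(theta) = sqrt(k/N).
N = 2^36 = 68719476736, k = 17
sin(theta) = sqrt(k/N) = 1.572839976e-05
theta = arcsin(sqrt(k/N)) = 1.572839976e-05 rad
P(j) reaches its first maximum when (2j+1)*theta is as close as possible to pi/2, i.e. j = round(pi/(4*theta) - 1/2).
pi/(4*theta) - 1/2 = 49934.5332
(For comparison, the common estimate pi/4 * sqrt(N/k) = 49935.0332; the exact maximiser is used here.)
Optimal iterations = 49935

49935


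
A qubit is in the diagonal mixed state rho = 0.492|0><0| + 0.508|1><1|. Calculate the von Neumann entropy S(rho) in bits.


S = -p*log2(p) - (1-p)*log2(1-p)
p = 0.4920, 1-p = 0.5080
= -0.4920 * log2(0.4920) - 0.5080 * log2(0.5080)
= -(-0.5034) - (-0.4964)
= 0.9998

0.9998


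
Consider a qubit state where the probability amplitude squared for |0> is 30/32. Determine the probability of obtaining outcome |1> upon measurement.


|alpha|^2 = 30/32 = 0.9375
|beta|^2 = 1 - 30/32 = 2/32 = 0.0625
P(|1>) = |beta|^2 = 0.0625

0.0625


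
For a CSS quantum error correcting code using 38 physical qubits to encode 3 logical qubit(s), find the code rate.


Code rate R = k/n
= 3/38
= 0.0789

0.0789


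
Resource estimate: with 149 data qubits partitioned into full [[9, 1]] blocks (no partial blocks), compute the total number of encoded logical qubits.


Each code block uses 9 physical qubits for 1 logical qubit(s).
Number of complete blocks = floor(149 / 9) = 16
Logical qubits = 16 * 1
= 16

16


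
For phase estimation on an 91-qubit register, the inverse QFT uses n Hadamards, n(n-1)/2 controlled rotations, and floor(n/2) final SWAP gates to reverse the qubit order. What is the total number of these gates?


Hadamard gates: 91
Controlled rotations: n*(n-1)/2 = 91*90/2 = 4095
SWAP gates: floor(n/2) = floor(91/2) = 45
Total = 91 + 4095 + 45
= 4231

4231


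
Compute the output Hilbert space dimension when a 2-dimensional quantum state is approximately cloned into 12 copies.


Output space = H^(tensor 12) where dim(H) = 2
dim = 2^12
= 4 (after 2 factors)
= 8 (after 3 factors)
= 16 (after 4 factors)
= 32 (after 5 factors)
= 64 (after 6 factors)
= 128 (after 7 factors)
= 256 (after 8 factors)
= 512 (after 9 factors)
= 1024 (after 10 factors)
= 2048 (after 11 factors)
= 4096 (after 12 factors)
= 4096

4096


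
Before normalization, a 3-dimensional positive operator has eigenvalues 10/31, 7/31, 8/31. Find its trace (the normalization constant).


tr(M) = sum of eigenvalues
= 10/31 + 7/31 + 8/31
= 25/31
= 0.8065

0.8065


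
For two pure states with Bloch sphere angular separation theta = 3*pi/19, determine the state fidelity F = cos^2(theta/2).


For states separated by angle theta on Bloch sphere:
F = cos^2(theta/2)
theta = 3*pi/19 = 0.4960
theta/2 = 0.2480
cos(theta/2) = 0.9694
F = 0.9397

0.9397


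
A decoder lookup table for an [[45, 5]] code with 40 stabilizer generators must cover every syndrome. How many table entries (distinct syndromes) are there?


Each stabilizer generator gives a binary (+1 or -1) measurement outcome.
With 40 independent generators:
Total syndromes = 2^40
= 1099511627776

1099511627776


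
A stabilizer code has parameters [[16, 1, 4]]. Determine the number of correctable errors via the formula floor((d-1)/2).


Code parameters: [[16, 1, 4]], distance d = 4.
Number of correctable errors = floor((d-1)/2)
= floor((4 - 1)/2)
= floor(3/2)
= 1

1


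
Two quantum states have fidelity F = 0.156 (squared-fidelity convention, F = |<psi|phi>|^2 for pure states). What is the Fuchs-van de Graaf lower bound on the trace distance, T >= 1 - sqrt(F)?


Fuchs-van de Graaf (squared-fidelity convention): 1 - sqrt(F) <= T <= sqrt(1 - F).
Lower bound: T >= 1 - sqrt(F)
sqrt(F) = sqrt(0.156) = 0.3950
T >= 1 - 0.3950
T >= 0.6050

0.6050


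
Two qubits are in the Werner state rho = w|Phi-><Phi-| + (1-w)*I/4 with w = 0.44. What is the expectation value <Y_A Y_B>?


|Phi-> = (|00> - |11>)/sqrt(2)
For the pure Bell state, <Y_A Y_B> = +1 (Bell-state Pauli correlator).
The maximally-mixed part I/4 has tr(I/4 * P tensor P) = 0 for any traceless Pauli P.
So <Y_A Y_B>_rho = w * (+1) + (1 - w) * 0
= 0.44 * (+1)
= 0.4400

0.4400


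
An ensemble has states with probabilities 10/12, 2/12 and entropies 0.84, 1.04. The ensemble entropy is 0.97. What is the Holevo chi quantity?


chi = S(rho) - sum_i p_i * S(rho_i)
Weighted entropy = 10/12 * 0.84 + 2/12 * 1.04
= 0.8733
chi = 0.97 - 0.8733
= 0.0967

0.0967


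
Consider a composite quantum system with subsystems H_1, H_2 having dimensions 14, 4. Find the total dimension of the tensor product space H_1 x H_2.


dim(H_1 x H_2) = 14 * 4
= 56

56


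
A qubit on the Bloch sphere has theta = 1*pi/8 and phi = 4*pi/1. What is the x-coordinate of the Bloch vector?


theta = 0.3927, phi = 12.5664
r_x = sin(theta)*cos(phi) = 0.3827 * 1.0000
r_x = 0.3827

0.3827


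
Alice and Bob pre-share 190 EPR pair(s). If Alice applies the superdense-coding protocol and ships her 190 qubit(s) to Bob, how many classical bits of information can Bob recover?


Superdense coding allows 2 classical bits per shared entangled pair.
190 pair(s) -> 2 * 190 = 380 classical bits

380


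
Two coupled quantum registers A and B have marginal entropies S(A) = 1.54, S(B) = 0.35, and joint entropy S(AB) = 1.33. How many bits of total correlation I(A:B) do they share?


I(A:B) = S(A) + S(B) - S(AB)
= 1.54 + 0.35 - 1.33
= 0.5600

0.5600


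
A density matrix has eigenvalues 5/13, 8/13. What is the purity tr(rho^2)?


tr(rho^2) = sum of eigenvalues squared
= (5/13)^2 + (8/13)^2
= (25 + 64) / 169
= 89/169
= 0.5266

0.5266


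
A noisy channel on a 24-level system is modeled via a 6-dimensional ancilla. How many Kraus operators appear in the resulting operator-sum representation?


Tracing out the environment in an orthonormal basis {|i>_E} gives Kraus operators K_i = <i|_E U |0>_E.
Number of Kraus operators = dim(H_env) = d_env
= 6

6


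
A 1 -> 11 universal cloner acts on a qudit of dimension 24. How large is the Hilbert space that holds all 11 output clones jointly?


Output space = H^(tensor 11) where dim(H) = 24
dim = 24^11
= 576 (after 2 factors)
= 13824 (after 3 factors)
= 331776 (after 4 factors)
= 7962624 (after 5 factors)
= 191102976 (after 6 factors)
= 4586471424 (after 7 factors)
= 110075314176 (after 8 factors)
= 2641807540224 (after 9 factors)
= 63403380965376 (after 10 factors)
= 1521681143169024 (after 11 factors)
= 1521681143169024

1521681143169024


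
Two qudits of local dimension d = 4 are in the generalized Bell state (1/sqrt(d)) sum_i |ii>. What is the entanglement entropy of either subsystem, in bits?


For a maximally entangled state in d x d:
S = log2(d) = log2(4)
= 2.0000

2.0000


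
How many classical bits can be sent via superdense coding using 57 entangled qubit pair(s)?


Superdense coding allows 2 classical bits per shared entangled pair.
57 pair(s) -> 2 * 57 = 114 classical bits

114


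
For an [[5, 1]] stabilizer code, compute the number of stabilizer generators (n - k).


For an [[n,k]] stabilizer code:
Number of stabilizer generators = n - k
= 5 - 1
= 4

4


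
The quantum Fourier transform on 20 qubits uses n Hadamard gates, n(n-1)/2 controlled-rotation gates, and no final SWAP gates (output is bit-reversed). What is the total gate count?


Hadamard gates: 20
Controlled rotations: n*(n-1)/2 = 20*19/2 = 190
SWAP gates: 0 (omitted)
Total = 20 + 190
= 210

210


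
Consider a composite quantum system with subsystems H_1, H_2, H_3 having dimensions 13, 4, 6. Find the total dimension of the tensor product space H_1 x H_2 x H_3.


dim(H_1 x H_2 x H_3) = 13 * 4 * 6
= 52 * 6
= 312

312


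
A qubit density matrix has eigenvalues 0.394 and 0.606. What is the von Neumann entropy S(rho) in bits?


S = -p*log2(p) - (1-p)*log2(1-p)
p = 0.3940, 1-p = 0.6060
= -0.3940 * log2(0.3940) - 0.6060 * log2(0.6060)
= -(-0.5294) - (-0.4379)
= 0.9673

0.9673


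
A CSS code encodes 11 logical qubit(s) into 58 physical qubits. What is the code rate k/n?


Code rate R = k/n
= 11/58
= 0.1897

0.1897


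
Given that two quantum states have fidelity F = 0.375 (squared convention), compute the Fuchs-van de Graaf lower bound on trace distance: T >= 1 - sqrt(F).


Fuchs-van de Graaf (squared-fidelity convention): 1 - sqrt(F) <= T <= sqrt(1 - F).
Lower bound: T >= 1 - sqrt(F)
sqrt(F) = sqrt(0.375) = 0.6124
T >= 1 - 0.6124
T >= 0.3876

0.3876


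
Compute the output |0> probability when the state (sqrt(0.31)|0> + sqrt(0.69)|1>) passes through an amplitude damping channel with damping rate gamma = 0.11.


For amplitude damping with parameter gamma on state sqrt(a)|0> + sqrt(b)|1>:
alpha^2 = 0.31, beta^2 = 0.69
P(|0>) = alpha^2 + gamma * beta^2
= 0.31 + 0.11 * 0.69
= 0.31 + 0.0759
= 0.3859

0.3859


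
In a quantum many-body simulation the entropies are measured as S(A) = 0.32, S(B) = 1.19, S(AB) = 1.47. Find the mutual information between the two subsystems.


I(A:B) = S(A) + S(B) - S(AB)
= 0.32 + 1.19 - 1.47
= 0.0400

0.0400


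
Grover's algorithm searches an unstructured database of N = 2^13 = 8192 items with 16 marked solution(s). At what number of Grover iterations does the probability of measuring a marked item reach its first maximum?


After j Grover iterations the success probability is P(j) = sin^2((2j+1)*theta), where sin(theta) = sqrt(k/N).
N = 2^13 = 8192, k = 16
sin(theta) = sqrt(k/N) = 0.04419417382
theta = arcsin(sqrt(k/N)) = 0.04420857261 rad
P(j) reaches its first maximum when (2j+1)*theta is as close as possible to pi/2, i.e. j = round(pi/(4*theta) - 1/2).
pi/(4*theta) - 1/2 = 17.2657
(For comparison, the common estimate pi/4 * sqrt(N/k) = 17.7715; the exact maximiser is used here.)
Optimal iterations = 17

17


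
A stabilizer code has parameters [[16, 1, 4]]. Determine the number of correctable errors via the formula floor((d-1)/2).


Code parameters: [[16, 1, 4]], distance d = 4.
Number of correctable errors = floor((d-1)/2)
= floor((4 - 1)/2)
= floor(3/2)
= 1

1


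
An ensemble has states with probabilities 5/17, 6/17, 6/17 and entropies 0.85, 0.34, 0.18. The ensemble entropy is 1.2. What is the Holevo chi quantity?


chi = S(rho) - sum_i p_i * S(rho_i)
Weighted entropy = 5/17 * 0.85 + 6/17 * 0.34 + 6/17 * 0.18
= 0.4335
chi = 1.2 - 0.4335
= 0.7665

0.7665
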